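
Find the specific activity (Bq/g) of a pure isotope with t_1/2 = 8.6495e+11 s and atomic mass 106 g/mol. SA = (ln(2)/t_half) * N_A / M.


lambda = ln(2) / t_half = ln(2) / 8.6495e+11 = 8.013725e-13 /s
SA = lambda * N_A / M
SA = 8.013725e-13 * 6.022e23 / 106
SA = 4.5527e+09 Bq/g

4.5527e+09


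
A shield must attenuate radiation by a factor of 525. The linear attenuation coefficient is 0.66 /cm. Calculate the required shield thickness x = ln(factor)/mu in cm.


x = ln(factor) / mu
x = ln(525) / 0.66
x = 9.4900 cm

9.4900


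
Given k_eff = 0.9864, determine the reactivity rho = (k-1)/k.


rho = (k_eff - 1) / k_eff
rho = (0.9864 - 1) / 0.9864
rho = -0.013788

-0.013788


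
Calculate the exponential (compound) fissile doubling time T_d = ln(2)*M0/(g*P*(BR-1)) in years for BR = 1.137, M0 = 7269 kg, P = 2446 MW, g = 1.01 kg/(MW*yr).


Breeding gain G = BR - 1 = 1.137 - 1 = 0.137
Fissile production rate = g * P * G = 1.01 * 2446 * 0.137 = 338.45302 kg/yr
T_d = ln(2) * M0 / (g * P * G)
T_d = ln(2) * 7269 / 338.45302 = 14.887 yr

14.887


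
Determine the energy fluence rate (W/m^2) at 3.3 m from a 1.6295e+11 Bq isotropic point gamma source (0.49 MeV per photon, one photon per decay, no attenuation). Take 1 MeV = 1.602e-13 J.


psi = A * E * 1.602e-13 / (4*pi*r^2)
psi = 1.6295e+11 * 0.49 * 1.602e-13 / (4*pi*3.3^2)
psi = 9.3471e-05 W/m^2

9.3471e-05


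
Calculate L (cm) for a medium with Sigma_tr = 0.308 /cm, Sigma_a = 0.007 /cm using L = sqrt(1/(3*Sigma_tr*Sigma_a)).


D = 1 / (3 * Sigma_tr) = 1 / (3 * 0.308) = 1.082251 cm
L = sqrt(D / Sigma_a)
L = sqrt(1.082251 / 0.007)
L = 12.434 cm

12.434


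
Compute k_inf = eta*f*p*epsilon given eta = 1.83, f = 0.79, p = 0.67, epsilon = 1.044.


k_inf = eta * f * p * epsilon
k_inf = 1.83 * 0.79 * 0.67 * 1.044
k_inf = 1.0112

1.0112


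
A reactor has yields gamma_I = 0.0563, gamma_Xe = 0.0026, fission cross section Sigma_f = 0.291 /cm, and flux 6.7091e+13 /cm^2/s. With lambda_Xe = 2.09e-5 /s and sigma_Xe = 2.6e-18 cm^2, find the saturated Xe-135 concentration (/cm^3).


Xe_eq = (gamma_I + gamma_Xe) * Sigma_f * phi / (lambda_Xe + sigma_Xe * phi)
Numerator = (0.0563 + 0.0026) * 0.291 * 6.7091e+13 = 1.149933e+12
Denominator = 2.09e-5 + 2.6e-18 * 6.7091e+13 = 1.953366e-04
Xe_eq = 1.149933e+12 / 1.953366e-04 = 5.8869e+15 /cm^3

5.8869e+15


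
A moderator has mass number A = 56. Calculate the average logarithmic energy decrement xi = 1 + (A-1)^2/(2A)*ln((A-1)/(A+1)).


xi = 1 + (A-1)^2/(2A) * ln((A-1)/(A+1))
xi = 1 + (56-1)^2/(2*56) * ln((56-1)/(56 +1))
xi = 0.035293

0.035293


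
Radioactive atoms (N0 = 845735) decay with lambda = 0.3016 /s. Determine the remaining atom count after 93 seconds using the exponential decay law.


N = N0 * exp(-lambda * t)
N = 845735 * exp(-0.3016 * 93)
N = 5.5692e-07

5.5692e-07


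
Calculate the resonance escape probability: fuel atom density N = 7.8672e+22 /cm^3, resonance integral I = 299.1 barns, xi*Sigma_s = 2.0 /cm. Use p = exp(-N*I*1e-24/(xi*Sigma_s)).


p = exp(-N * I * 1e-24 / (xi*Sigma_s))
p = exp(-7.8672e+22 * 299.1 * 1e-24 / 2.0)
p = 7.7688e-06

7.7688e-06


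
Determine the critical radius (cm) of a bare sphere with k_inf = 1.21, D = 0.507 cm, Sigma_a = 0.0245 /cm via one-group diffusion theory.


L^2 = D / Sigma_a = 0.507 / 0.0245 = 20.69388 cm^2
B_m^2 = (k_inf - 1) / L^2 = (1.21 - 1) / 20.69388 = 0.01014793 /cm^2
For a bare sphere: B_g = pi/R, so R_c = pi / sqrt(B_m^2)
R_c = pi / sqrt(0.01014793) = 31.186 cm

31.186


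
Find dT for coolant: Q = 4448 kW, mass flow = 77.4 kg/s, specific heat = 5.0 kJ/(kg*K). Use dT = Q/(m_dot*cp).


dT = Q / (m_dot * cp)
dT = 4448 / (77.4 * 5.0)
dT = 11.494 C

11.494


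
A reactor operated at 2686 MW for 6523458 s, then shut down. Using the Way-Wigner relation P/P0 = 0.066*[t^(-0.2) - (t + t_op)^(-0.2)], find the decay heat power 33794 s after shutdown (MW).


P/P0 = 0.066 * [t^(-0.2) - (t + t_op)^(-0.2)]
P/P0 = 0.066 * [33794^(-0.2) - (33794 + 6523458)^(-0.2)]
P/P0 = 0.066 * [0.1242316 - 0.04331673] = 0.005340381
P = 2686 * 0.005340381 = 14.344 MW

14.344


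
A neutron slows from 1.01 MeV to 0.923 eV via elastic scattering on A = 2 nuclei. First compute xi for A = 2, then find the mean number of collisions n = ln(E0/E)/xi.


xi = 1 + (A-1)^2/(2A)*ln((A-1)/(A+1)) = 0.7253469 (for A = 2)
n = ln(E0/E) / xi
n = ln(1.01e6 / 0.923) / 0.7253469
n = ln(1.094258e+06) / 0.7253469 = 19.171

19.171


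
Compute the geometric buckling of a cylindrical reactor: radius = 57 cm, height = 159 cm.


B^2 = (2.405/R)^2 + (pi/H)^2
B^2 = (2.405/57)^2 + (pi/159)^2
B^2 = 0.0021706 /cm^2

0.0021706


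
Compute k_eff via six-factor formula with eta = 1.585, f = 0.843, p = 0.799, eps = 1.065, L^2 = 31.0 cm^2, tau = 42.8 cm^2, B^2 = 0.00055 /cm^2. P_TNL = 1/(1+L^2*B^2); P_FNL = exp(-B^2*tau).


k_inf = eta*f*p*eps = 1.585*0.843*0.799*1.065 = 1.136981
P_TNL = 1/(1 + L^2*B^2) = 1/(1 + 31.0*0.00055) = 0.9832358
P_FNL = exp(-B^2*tau) = exp(-0.00055*42.8) = 0.9767349
k_eff = k_inf * P_TNL * P_FNL = 1.136981 * 0.9832358 * 0.9767349
k_eff = 1.0919

1.0919


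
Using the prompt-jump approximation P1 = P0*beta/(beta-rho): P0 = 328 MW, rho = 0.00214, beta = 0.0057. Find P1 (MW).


P1/P0 = beta / (beta - rho)
P1/P0 = 0.0057 / (0.0057 - 0.00214) = 1.601124
P1 = 328 * 1.601124 = 525.17 MW

525.17


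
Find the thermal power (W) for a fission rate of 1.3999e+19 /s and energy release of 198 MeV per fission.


P = fission_rate * E_MeV * 1.602e-13
P = 1.3999e+19 * 198 * 1.602e-13
P = 4.4404e+08 W

4.4404e+08


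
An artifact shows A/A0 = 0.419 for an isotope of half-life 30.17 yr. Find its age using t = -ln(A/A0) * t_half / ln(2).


lambda = ln(2) / t_half = ln(2) / 30.17 = 0.02297472 /yr
t = -ln(A/A0) / lambda
t = -ln(0.419) / 0.02297472
t = 37.863 yr

37.863


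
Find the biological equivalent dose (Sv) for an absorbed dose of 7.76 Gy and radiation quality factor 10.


H = D * Q
H = 7.76 * 10
H = 77.600 Sv

77.600


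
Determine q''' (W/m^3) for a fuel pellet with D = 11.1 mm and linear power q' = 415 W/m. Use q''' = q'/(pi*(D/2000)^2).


r = D / 2 / 1000 = 11.1 / 2 / 1000 = 0.00555 m
q''' = q' / (pi * r^2)
q''' = 415 / (pi * 0.00555^2)
q''' = 4.2886e+06 W/m^3

4.2886e+06


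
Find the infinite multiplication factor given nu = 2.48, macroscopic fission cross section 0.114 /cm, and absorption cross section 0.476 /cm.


k_inf = nu * Sigma_f / Sigma_a
k_inf = 2.48 * 0.114 / 0.476
k_inf = 0.59395

0.59395


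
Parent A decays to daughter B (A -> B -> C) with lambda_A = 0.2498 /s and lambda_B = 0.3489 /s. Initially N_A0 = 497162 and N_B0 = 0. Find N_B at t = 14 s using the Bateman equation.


N_B(t) = lambda_A * N_A0 / (lambda_B - lambda_A) * [exp(-lambda_A*t) - exp(-lambda_B*t)]
exp(-0.2498*14) = 0.03028205; exp(-0.3489*14) = 0.007562148
N_B = 0.2498 * 497162 / (0.3489 - 0.2498) * (0.03028205 - 0.007562148)
N_B = 28472

28472


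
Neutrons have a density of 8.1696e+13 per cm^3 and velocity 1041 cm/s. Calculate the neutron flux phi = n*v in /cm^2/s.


phi = n * v
phi = 8.1696e+13 * 1041
phi = 8.5046e+16 /cm^2/s

8.5046e+16


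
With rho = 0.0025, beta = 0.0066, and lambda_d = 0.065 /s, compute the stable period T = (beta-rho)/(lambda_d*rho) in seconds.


T = (beta - rho) / (lambda_d * rho)
T = (0.0066 - 0.0025) / (0.065 * 0.0025)
T = 25.231 s

25.231


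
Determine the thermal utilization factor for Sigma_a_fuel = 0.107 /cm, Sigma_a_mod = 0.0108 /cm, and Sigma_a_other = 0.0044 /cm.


f = Sigma_a_fuel / (Sigma_a_fuel + Sigma_a_mod + Sigma_a_other)
f = 0.107 / (0.107 + 0.0108 + 0.0044)
f = 0.87561

0.87561


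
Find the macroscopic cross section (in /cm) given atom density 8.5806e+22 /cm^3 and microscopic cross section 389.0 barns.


Sigma = N * sigma_barns * 1e-24
Sigma = 8.5806e+22 * 389.0 * 1e-24
Sigma = 33.379 /cm

33.379


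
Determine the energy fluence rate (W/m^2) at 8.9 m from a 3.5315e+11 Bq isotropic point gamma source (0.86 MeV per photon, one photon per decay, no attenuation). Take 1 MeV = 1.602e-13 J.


psi = A * E * 1.602e-13 / (4*pi*r^2)
psi = 3.5315e+11 * 0.86 * 1.602e-13 / (4*pi*8.9^2)
psi = 4.8880e-05 W/m^2

4.8880e-05


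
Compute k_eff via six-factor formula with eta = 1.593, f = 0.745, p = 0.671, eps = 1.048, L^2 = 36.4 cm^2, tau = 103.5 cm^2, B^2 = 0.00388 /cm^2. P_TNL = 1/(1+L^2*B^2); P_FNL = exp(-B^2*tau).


k_inf = eta*f*p*eps = 1.593*0.745*0.671*1.048 = 0.8345567
P_TNL = 1/(1 + L^2*B^2) = 1/(1 + 36.4*0.00388) = 0.8762460
P_FNL = exp(-B^2*tau) = exp(-0.00388*103.5) = 0.6692618
k_eff = k_inf * P_TNL * P_FNL = 0.8345567 * 0.8762460 * 0.6692618
k_eff = 0.48942

0.48942


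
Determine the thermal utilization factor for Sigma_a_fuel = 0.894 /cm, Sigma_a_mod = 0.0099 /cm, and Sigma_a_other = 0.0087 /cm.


f = Sigma_a_fuel / (Sigma_a_fuel + Sigma_a_mod + Sigma_a_other)
f = 0.894 / (0.894 + 0.0099 + 0.0087)
f = 0.97962

0.97962


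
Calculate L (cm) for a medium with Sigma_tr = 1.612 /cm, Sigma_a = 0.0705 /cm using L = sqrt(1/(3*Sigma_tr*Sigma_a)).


D = 1 / (3 * Sigma_tr) = 1 / (3 * 1.612) = 0.2067825 cm
L = sqrt(D / Sigma_a)
L = sqrt(0.2067825 / 0.0705)
L = 1.7126 cm

1.7126


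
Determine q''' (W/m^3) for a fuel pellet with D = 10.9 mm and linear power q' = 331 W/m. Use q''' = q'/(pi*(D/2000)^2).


r = D / 2 / 1000 = 10.9 / 2 / 1000 = 0.00545 m
q''' = q' / (pi * r^2)
q''' = 331 / (pi * 0.00545^2)
q''' = 3.5472e+06 W/m^3

3.5472e+06


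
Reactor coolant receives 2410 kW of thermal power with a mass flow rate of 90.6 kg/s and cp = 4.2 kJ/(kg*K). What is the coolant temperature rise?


dT = Q / (m_dot * cp)
dT = 2410 / (90.6 * 4.2)
dT = 6.3334 C

6.3334


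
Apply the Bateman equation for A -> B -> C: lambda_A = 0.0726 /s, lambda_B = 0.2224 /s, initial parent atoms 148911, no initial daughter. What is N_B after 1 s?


N_B(t) = lambda_A * N_A0 / (lambda_B - lambda_A) * [exp(-lambda_A*t) - exp(-lambda_B*t)]
exp(-0.0726*1) = 0.9299727; exp(-0.2224*1) = 0.8005951
N_B = 0.0726 * 148911 / (0.2224 - 0.0726) * (0.9299727 - 0.8005951)
N_B = 9337.1

9337.1


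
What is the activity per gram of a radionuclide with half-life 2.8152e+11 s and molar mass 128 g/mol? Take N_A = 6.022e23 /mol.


lambda = ln(2) / t_half = ln(2) / 2.8152e+11 = 2.462160e-12 /s
SA = lambda * N_A / M
SA = 2.462160e-12 * 6.022e23 / 128
SA = 1.1584e+10 Bq/g

1.1584e+10


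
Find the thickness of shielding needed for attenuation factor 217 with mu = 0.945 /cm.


x = ln(factor) / mu
x = ln(217) / 0.945
x = 5.6930 cm

5.6930


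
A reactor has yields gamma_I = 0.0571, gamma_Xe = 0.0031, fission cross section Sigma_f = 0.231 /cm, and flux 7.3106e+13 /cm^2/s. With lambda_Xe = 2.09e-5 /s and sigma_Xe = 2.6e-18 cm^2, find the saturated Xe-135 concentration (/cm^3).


Xe_eq = (gamma_I + gamma_Xe) * Sigma_f * phi / (lambda_Xe + sigma_Xe * phi)
Numerator = (0.0571 + 0.0031) * 0.231 * 7.3106e+13 = 1.016627e+12
Denominator = 2.09e-5 + 2.6e-18 * 7.3106e+13 = 2.109756e-04
Xe_eq = 1.016627e+12 / 2.109756e-04 = 4.8187e+15 /cm^3

4.8187e+15


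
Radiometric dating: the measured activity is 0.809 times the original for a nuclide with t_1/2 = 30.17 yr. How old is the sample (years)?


lambda = ln(2) / t_half = ln(2) / 30.17 = 0.02297472 /yr
t = -ln(A/A0) / lambda
t = -ln(0.809) / 0.02297472
t = 9.2256 yr

9.2256


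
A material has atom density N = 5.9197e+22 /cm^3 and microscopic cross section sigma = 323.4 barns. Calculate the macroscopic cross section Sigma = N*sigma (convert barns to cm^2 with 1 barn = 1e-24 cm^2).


Sigma = N * sigma_barns * 1e-24
Sigma = 5.9197e+22 * 323.4 * 1e-24
Sigma = 19.144 /cm

19.144


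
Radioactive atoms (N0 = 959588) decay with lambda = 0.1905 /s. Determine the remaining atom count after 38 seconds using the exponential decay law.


N = N0 * exp(-lambda * t)
N = 959588 * exp(-0.1905 * 38)
N = 689.01

689.01


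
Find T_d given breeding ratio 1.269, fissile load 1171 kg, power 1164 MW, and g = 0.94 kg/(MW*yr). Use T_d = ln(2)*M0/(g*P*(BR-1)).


Breeding gain G = BR - 1 = 1.269 - 1 = 0.269
Fissile production rate = g * P * G = 0.94 * 1164 * 0.269 = 294.32904 kg/yr
T_d = ln(2) * M0 / (g * P * G)
T_d = ln(2) * 1171 / 294.32904 = 2.7577 yr

2.7577


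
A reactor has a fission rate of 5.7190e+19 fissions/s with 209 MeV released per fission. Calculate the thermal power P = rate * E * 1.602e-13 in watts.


P = fission_rate * E_MeV * 1.602e-13
P = 5.7190e+19 * 209 * 1.602e-13
P = 1.9148e+09 W

1.9148e+09


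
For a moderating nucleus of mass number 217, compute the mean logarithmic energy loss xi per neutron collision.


xi = 1 + (A-1)^2/(2A) * ln((A-1)/(A+1))
xi = 1 + (217-1)^2/(2*217) * ln((217-1)/(217 +1))
xi = 0.0091883

0.0091883


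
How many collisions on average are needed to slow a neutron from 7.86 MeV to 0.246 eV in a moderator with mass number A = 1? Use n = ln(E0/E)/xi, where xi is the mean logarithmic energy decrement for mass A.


xi = 1 + (A-1)^2/(2A)*ln((A-1)/(A+1)) = 1 (for A = 1)
n = ln(E0/E) / xi
n = ln(7.86e6 / 0.246) / 1
n = ln(3.195122e+07) / 1 = 17.280

17.280


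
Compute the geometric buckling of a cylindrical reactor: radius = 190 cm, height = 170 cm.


B^2 = (2.405/R)^2 + (pi/H)^2
B^2 = (2.405/190)^2 + (pi/170)^2
B^2 = 5.0173e-04 /cm^2

5.0173e-04


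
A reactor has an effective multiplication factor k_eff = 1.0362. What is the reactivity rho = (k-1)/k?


rho = (k_eff - 1) / k_eff
rho = (1.0362 - 1) / 1.0362
rho = 0.034935

0.034935


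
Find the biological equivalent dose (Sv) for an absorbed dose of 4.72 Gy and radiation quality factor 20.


H = D * Q
H = 4.72 * 20
H = 94.400 Sv

94.400


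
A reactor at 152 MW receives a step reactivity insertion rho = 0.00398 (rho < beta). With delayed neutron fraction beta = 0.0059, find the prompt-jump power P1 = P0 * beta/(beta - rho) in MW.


P1/P0 = beta / (beta - rho)
P1/P0 = 0.0059 / (0.0059 - 0.00398) = 3.072917
P1 = 152 * 3.072917 = 467.08 MW

467.08


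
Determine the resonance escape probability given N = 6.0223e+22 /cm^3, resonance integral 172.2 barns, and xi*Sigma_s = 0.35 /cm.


p = exp(-N * I * 1e-24 / (xi*Sigma_s))
p = exp(-6.0223e+22 * 172.2 * 1e-24 / 0.35)
p = 1.3551e-13

1.3551e-13


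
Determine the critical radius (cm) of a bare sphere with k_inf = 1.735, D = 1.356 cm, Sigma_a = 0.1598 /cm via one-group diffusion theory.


L^2 = D / Sigma_a = 1.356 / 0.1598 = 8.485607 cm^2
B_m^2 = (k_inf - 1) / L^2 = (1.735 - 1) / 8.485607 = 0.08661726 /cm^2
For a bare sphere: B_g = pi/R, so R_c = pi / sqrt(B_m^2)
R_c = pi / sqrt(0.08661726) = 10.675 cm

10.675


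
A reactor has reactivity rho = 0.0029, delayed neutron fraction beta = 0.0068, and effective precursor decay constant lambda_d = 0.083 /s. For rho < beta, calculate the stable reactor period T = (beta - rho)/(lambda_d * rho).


T = (beta - rho) / (lambda_d * rho)
T = (0.0068 - 0.0029) / (0.083 * 0.0029)
T = 16.203 s

16.203


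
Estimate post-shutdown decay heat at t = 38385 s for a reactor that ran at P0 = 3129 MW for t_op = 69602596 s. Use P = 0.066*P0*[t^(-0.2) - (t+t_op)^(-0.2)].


P/P0 = 0.066 * [t^(-0.2) - (t + t_op)^(-0.2)]
P/P0 = 0.066 * [38385^(-0.2) - (38385 + 69602596)^(-0.2)]
P/P0 = 0.066 * [0.1211066 - 0.02700393] = 0.006210776
P = 3129 * 0.006210776 = 19.434 MW

19.434


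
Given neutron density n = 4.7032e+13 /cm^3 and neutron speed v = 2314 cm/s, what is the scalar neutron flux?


phi = n * v
phi = 4.7032e+13 * 2314
phi = 1.0883e+17 /cm^2/s

1.0883e+17


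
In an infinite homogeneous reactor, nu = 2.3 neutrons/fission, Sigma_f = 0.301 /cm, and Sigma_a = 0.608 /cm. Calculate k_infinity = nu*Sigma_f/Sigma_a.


k_inf = nu * Sigma_f / Sigma_a
k_inf = 2.3 * 0.301 / 0.608
k_inf = 1.1387

1.1387


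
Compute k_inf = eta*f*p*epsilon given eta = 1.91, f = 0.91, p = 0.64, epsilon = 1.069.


k_inf = eta * f * p * epsilon
k_inf = 1.91 * 0.91 * 0.64 * 1.069
k_inf = 1.1891

1.1891


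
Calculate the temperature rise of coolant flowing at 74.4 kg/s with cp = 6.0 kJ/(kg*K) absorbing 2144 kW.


dT = Q / (m_dot * cp)
dT = 2144 / (74.4 * 6.0)
dT = 4.8029 C

4.8029


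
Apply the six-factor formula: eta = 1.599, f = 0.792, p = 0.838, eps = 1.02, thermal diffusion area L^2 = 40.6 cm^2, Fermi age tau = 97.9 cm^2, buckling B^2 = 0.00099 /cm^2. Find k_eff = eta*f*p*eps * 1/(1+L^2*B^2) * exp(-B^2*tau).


k_inf = eta*f*p*eps = 1.599*0.792*0.838*1.02 = 1.082475
P_TNL = 1/(1 + L^2*B^2) = 1/(1 + 40.6*0.00099) = 0.9613591
P_FNL = exp(-B^2*tau) = exp(-0.00099*97.9) = 0.9076277
k_eff = k_inf * P_TNL * P_FNL = 1.082475 * 0.9613591 * 0.9076277
k_eff = 0.94452

0.94452


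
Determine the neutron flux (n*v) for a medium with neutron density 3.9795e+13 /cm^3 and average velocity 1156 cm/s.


phi = n * v
phi = 3.9795e+13 * 1156
phi = 4.6003e+16 /cm^2/s

4.6003e+16


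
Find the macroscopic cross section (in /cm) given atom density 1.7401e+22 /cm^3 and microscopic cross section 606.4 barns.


Sigma = N * sigma_barns * 1e-24
Sigma = 1.7401e+22 * 606.4 * 1e-24
Sigma = 10.552 /cm

10.552


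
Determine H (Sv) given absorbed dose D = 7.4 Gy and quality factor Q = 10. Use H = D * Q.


H = D * Q
H = 7.4 * 10
H = 74.000 Sv

74.000


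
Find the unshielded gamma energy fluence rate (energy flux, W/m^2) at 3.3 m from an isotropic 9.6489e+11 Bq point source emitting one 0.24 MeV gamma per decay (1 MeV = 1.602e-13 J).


psi = A * E * 1.602e-13 / (4*pi*r^2)
psi = 9.6489e+11 * 0.24 * 1.602e-13 / (4*pi*3.3^2)
psi = 2.7109e-04 W/m^2

2.7109e-04


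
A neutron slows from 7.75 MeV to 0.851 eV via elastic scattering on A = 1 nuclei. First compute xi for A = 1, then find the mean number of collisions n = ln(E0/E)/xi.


xi = 1 + (A-1)^2/(2A)*ln((A-1)/(A+1)) = 1 (for A = 1)
n = ln(E0/E) / xi
n = ln(7.75e6 / 0.851) / 1
n = ln(9.106933e+06) / 1 = 16.025

16.025


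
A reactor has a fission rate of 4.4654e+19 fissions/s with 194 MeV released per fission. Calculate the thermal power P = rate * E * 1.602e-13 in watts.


P = fission_rate * E_MeV * 1.602e-13
P = 4.4654e+19 * 194 * 1.602e-13
P = 1.3878e+09 W

1.3878e+09


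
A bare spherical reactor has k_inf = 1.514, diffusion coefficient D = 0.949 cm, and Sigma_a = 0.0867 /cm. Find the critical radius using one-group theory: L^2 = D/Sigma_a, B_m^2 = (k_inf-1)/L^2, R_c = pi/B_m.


L^2 = D / Sigma_a = 0.949 / 0.0867 = 10.94579 cm^2
B_m^2 = (k_inf - 1) / L^2 = (1.514 - 1) / 10.94579 = 0.04695869 /cm^2
For a bare sphere: B_g = pi/R, so R_c = pi / sqrt(B_m^2)
R_c = pi / sqrt(0.04695869) = 14.497 cm

14.497


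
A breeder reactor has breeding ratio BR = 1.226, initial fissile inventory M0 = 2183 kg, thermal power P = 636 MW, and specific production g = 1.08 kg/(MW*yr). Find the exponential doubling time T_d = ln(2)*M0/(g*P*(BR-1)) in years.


Breeding gain G = BR - 1 = 1.226 - 1 = 0.226
Fissile production rate = g * P * G = 1.08 * 636 * 0.226 = 155.23488 kg/yr
T_d = ln(2) * M0 / (g * P * G)
T_d = ln(2) * 2183 / 155.23488 = 9.7474 yr

9.7474


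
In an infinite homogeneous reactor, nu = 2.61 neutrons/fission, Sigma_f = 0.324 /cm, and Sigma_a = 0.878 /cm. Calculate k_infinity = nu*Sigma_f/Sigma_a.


k_inf = nu * Sigma_f / Sigma_a
k_inf = 2.61 * 0.324 / 0.878
k_inf = 0.96314

0.96314


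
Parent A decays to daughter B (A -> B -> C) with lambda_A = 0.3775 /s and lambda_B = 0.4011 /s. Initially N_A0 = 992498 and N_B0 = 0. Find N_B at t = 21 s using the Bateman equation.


N_B(t) = lambda_A * N_A0 / (lambda_B - lambda_A) * [exp(-lambda_A*t) - exp(-lambda_B*t)]
exp(-0.3775*21) = 3.606870e-04; exp(-0.4011*21) = 2.197324e-04
N_B = 0.3775 * 992498 / (0.4011 - 0.3775) * (3.606870e-04 - 2.197324e-04)
N_B = 2237.8

2237.8


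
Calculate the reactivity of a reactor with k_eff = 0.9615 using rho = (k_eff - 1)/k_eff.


rho = (k_eff - 1) / k_eff
rho = (0.9615 - 1) / 0.9615
rho = -0.040042

-0.040042


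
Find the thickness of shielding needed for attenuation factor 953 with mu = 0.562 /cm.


x = ln(factor) / mu
x = ln(953) / 0.562
x = 12.206 cm

12.206


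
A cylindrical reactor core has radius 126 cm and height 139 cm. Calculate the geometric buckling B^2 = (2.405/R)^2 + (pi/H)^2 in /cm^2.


B^2 = (2.405/R)^2 + (pi/H)^2
B^2 = (2.405/126)^2 + (pi/139)^2
B^2 = 8.7515e-04 /cm^2

8.7515e-04


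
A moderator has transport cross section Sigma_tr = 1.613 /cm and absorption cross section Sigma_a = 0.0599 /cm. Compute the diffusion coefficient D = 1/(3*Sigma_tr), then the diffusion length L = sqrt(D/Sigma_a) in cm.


D = 1 / (3 * Sigma_tr) = 1 / (3 * 1.613) = 0.2066543 cm
L = sqrt(D / Sigma_a)
L = sqrt(0.2066543 / 0.0599)
L = 1.8574 cm

1.8574


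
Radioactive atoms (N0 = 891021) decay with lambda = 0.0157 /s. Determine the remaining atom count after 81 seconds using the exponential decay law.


N = N0 * exp(-lambda * t)
N = 891021 * exp(-0.0157 * 81)
N = 249802

249802


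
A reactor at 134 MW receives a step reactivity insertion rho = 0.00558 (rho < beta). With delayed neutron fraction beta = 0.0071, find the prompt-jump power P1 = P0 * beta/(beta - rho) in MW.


P1/P0 = beta / (beta - rho)
P1/P0 = 0.0071 / (0.0071 - 0.00558) = 4.671053
P1 = 134 * 4.671053 = 625.92 MW

625.92


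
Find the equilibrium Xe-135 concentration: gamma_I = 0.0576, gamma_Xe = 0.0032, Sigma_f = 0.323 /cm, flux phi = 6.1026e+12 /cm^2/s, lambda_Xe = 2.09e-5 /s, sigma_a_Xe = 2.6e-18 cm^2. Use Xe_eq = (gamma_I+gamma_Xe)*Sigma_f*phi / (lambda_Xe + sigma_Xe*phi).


Xe_eq = (gamma_I + gamma_Xe) * Sigma_f * phi / (lambda_Xe + sigma_Xe * phi)
Numerator = (0.0576 + 0.0032) * 0.323 * 6.1026e+12 = 1.198453e+11
Denominator = 2.09e-5 + 2.6e-18 * 6.1026e+12 = 3.676676e-05
Xe_eq = 1.198453e+11 / 3.676676e-05 = 3.2596e+15 /cm^3

3.2596e+15


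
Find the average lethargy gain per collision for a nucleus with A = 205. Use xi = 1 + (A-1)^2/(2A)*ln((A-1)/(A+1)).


xi = 1 + (A-1)^2/(2A) * ln((A-1)/(A+1))
xi = 1 + (205-1)^2/(2*205) * ln((205-1)/(205 +1))
xi = 0.0097244

0.0097244


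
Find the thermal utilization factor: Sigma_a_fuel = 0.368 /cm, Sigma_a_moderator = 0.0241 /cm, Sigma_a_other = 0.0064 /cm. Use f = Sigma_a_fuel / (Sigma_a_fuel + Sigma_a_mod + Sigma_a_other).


f = Sigma_a_fuel / (Sigma_a_fuel + Sigma_a_mod + Sigma_a_other)
f = 0.368 / (0.368 + 0.0241 + 0.0064)
f = 0.92346

0.92346


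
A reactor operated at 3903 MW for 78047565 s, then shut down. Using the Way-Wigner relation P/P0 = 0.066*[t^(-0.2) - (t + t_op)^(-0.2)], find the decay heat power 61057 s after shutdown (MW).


P/P0 = 0.066 * [t^(-0.2) - (t + t_op)^(-0.2)]
P/P0 = 0.066 * [61057^(-0.2) - (61057 + 78047565)^(-0.2)]
P/P0 = 0.066 * [0.1103705 - 0.02639126] = 0.005542630
P = 3903 * 0.005542630 = 21.633 MW

21.633


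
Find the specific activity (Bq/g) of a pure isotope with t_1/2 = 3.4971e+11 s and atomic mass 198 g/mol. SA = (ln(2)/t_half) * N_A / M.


lambda = ln(2) / t_half = ln(2) / 3.4971e+11 = 1.982063e-12 /s
SA = lambda * N_A / M
SA = 1.982063e-12 * 6.022e23 / 198
SA = 6.0283e+09 Bq/g

6.0283e+09


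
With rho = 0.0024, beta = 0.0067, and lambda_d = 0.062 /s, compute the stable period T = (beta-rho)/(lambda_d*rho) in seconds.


T = (beta - rho) / (lambda_d * rho)
T = (0.0067 - 0.0024) / (0.062 * 0.0024)
T = 28.898 s

28.898


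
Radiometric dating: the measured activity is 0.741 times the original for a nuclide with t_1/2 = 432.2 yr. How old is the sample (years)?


lambda = ln(2) / t_half = ln(2) / 432.2 = 0.001603765 /yr
t = -ln(A/A0) / lambda
t = -ln(0.741) / 0.001603765
t = 186.91 yr

186.91


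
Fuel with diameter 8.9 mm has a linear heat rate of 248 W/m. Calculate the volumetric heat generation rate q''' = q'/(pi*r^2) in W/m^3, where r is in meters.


r = D / 2 / 1000 = 8.9 / 2 / 1000 = 0.00445 m
q''' = q' / (pi * r^2)
q''' = 248 / (pi * 0.00445^2)
q''' = 3.9864e+06 W/m^3

3.9864e+06


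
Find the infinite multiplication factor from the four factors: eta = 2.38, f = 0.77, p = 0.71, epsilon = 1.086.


k_inf = eta * f * p * epsilon
k_inf = 2.38 * 0.77 * 0.71 * 1.086
k_inf = 1.4130

1.4130


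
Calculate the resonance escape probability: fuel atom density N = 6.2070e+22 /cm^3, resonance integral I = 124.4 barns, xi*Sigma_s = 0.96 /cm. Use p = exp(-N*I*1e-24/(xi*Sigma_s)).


p = exp(-N * I * 1e-24 / (xi*Sigma_s))
p = exp(-6.2070e+22 * 124.4 * 1e-24 / 0.96)
p = 3.2127e-04

3.2127e-04


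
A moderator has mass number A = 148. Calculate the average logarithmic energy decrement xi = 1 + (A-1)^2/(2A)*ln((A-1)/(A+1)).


xi = 1 + (A-1)^2/(2A) * ln((A-1)/(A+1))
xi = 1 + (148-1)^2/(2*148) * ln((148-1)/(148 +1))
xi = 0.013453

0.013453


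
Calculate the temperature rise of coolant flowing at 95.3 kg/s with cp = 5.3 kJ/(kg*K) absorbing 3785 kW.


dT = Q / (m_dot * cp)
dT = 3785 / (95.3 * 5.3)
dT = 7.4937 C

7.4937


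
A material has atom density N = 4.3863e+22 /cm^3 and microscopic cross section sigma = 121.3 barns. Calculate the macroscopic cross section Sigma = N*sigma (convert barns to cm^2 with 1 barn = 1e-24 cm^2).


Sigma = N * sigma_barns * 1e-24
Sigma = 4.3863e+22 * 121.3 * 1e-24
Sigma = 5.3206 /cm

5.3206


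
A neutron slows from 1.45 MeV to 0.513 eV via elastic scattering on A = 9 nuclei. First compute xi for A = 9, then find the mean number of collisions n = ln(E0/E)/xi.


xi = 1 + (A-1)^2/(2A)*ln((A-1)/(A+1)) = 0.2066007 (for A = 9)
n = ln(E0/E) / xi
n = ln(1.45e6 / 0.513) / 0.2066007
n = ln(2.826511e+06) / 0.2066007 = 71.900

71.900


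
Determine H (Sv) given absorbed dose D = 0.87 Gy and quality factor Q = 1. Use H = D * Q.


H = D * Q
H = 0.87 * 1
H = 0.87000 Sv

0.87000


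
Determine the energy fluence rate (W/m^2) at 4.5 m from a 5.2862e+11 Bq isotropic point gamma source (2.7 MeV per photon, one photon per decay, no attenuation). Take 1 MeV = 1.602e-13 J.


psi = A * E * 1.602e-13 / (4*pi*r^2)
psi = 5.2862e+11 * 2.7 * 1.602e-13 / (4*pi*4.5^2)
psi = 8.9853e-04 W/m^2

8.9853e-04


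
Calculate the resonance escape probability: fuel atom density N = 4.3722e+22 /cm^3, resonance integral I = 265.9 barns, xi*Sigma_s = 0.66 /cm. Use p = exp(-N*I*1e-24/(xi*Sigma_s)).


p = exp(-N * I * 1e-24 / (xi*Sigma_s))
p = exp(-4.3722e+22 * 265.9 * 1e-24 / 0.66)
p = 2.2390e-08

2.2390e-08


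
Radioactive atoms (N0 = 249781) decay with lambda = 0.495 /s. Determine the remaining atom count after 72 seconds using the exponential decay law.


N = N0 * exp(-lambda * t)
N = 249781 * exp(-0.495 * 72)
N = 8.3043e-11

8.3043e-11


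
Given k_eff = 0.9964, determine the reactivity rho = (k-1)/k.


rho = (k_eff - 1) / k_eff
rho = (0.9964 - 1) / 0.9964
rho = -0.0036130

-0.0036130


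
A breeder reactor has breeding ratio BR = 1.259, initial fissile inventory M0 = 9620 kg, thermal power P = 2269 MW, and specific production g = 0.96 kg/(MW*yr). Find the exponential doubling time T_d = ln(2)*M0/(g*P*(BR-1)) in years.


Breeding gain G = BR - 1 = 1.259 - 1 = 0.259
Fissile production rate = g * P * G = 0.96 * 2269 * 0.259 = 564.16416 kg/yr
T_d = ln(2) * M0 / (g * P * G)
T_d = ln(2) * 9620 / 564.16416 = 11.819 yr

11.819


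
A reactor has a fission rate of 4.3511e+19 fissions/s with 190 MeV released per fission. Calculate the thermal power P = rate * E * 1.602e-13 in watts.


P = fission_rate * E_MeV * 1.602e-13
P = 4.3511e+19 * 190 * 1.602e-13
P = 1.3244e+09 W

1.3244e+09


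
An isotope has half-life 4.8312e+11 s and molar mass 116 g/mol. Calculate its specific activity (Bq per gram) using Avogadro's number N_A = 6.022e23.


lambda = ln(2) / t_half = ln(2) / 4.8312e+11 = 1.434731e-12 /s
SA = lambda * N_A / M
SA = 1.434731e-12 * 6.022e23 / 116
SA = 7.4482e+09 Bq/g

7.4482e+09


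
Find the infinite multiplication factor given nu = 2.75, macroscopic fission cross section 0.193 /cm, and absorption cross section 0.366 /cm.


k_inf = nu * Sigma_f / Sigma_a
k_inf = 2.75 * 0.193 / 0.366
k_inf = 1.4501

1.4501


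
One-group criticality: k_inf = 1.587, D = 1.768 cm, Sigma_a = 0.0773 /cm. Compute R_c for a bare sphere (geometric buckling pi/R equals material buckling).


L^2 = D / Sigma_a = 1.768 / 0.0773 = 22.87193 cm^2
B_m^2 = (k_inf - 1) / L^2 = (1.587 - 1) / 22.87193 = 0.02566465 /cm^2
For a bare sphere: B_g = pi/R, so R_c = pi / sqrt(B_m^2)
R_c = pi / sqrt(0.02566465) = 19.610 cm

19.610


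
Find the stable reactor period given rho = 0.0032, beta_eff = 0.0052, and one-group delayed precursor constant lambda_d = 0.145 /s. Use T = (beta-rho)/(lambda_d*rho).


T = (beta - rho) / (lambda_d * rho)
T = (0.0052 - 0.0032) / (0.145 * 0.0032)
T = 4.3103 s

4.3103


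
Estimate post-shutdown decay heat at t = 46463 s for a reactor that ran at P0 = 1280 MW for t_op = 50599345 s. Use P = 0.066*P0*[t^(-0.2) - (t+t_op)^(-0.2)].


P/P0 = 0.066 * [t^(-0.2) - (t + t_op)^(-0.2)]
P/P0 = 0.066 * [46463^(-0.2) - (46463 + 50599345)^(-0.2)]
P/P0 = 0.066 * [0.1165678 - 0.02878003] = 0.005793993
P = 1280 * 0.005793993 = 7.4163 MW

7.4163


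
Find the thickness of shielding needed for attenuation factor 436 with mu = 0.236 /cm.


x = ln(factor) / mu
x = ln(436) / 0.236
x = 25.753 cm

25.753


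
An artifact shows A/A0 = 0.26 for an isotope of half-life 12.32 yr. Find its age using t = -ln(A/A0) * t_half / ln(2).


lambda = ln(2) / t_half = ln(2) / 12.32 = 0.05626195 /yr
t = -ln(A/A0) / lambda
t = -ln(0.26) / 0.05626195
t = 23.943 yr

23.943


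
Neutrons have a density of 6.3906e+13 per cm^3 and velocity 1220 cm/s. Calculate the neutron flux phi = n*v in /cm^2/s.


phi = n * v
phi = 6.3906e+13 * 1220
phi = 7.7965e+16 /cm^2/s

7.7965e+16


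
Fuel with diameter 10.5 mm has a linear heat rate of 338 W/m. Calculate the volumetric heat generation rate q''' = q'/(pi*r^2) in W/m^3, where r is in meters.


r = D / 2 / 1000 = 10.5 / 2 / 1000 = 0.00525 m
q''' = q' / (pi * r^2)
q''' = 338 / (pi * 0.00525^2)
q''' = 3.9034e+06 W/m^3

3.9034e+06


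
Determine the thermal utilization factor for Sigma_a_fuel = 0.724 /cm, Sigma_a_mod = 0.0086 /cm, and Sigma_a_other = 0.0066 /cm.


f = Sigma_a_fuel / (Sigma_a_fuel + Sigma_a_mod + Sigma_a_other)
f = 0.724 / (0.724 + 0.0086 + 0.0066)
f = 0.97944

0.97944


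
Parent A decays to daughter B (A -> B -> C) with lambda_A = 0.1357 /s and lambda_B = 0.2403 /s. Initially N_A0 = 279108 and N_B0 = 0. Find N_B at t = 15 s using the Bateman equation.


N_B(t) = lambda_A * N_A0 / (lambda_B - lambda_A) * [exp(-lambda_A*t) - exp(-lambda_B*t)]
exp(-0.1357*15) = 0.1306152; exp(-0.2403*15) = 0.02720104
N_B = 0.1357 * 279108 / (0.2403 - 0.1357) * (0.1306152 - 0.02720104)
N_B = 37446

37446


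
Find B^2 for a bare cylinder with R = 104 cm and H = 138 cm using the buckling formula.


B^2 = (2.405/R)^2 + (pi/H)^2
B^2 = (2.405/104)^2 + (pi/138)^2
B^2 = 0.0010530 /cm^2

0.0010530


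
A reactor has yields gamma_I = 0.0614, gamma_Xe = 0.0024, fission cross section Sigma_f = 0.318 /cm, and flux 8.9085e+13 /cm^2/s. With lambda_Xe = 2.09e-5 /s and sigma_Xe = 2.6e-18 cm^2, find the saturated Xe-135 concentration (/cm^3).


Xe_eq = (gamma_I + gamma_Xe) * Sigma_f * phi / (lambda_Xe + sigma_Xe * phi)
Numerator = (0.0614 + 0.0024) * 0.318 * 8.9085e+13 = 1.807392e+12
Denominator = 2.09e-5 + 2.6e-18 * 8.9085e+13 = 2.525210e-04
Xe_eq = 1.807392e+12 / 2.525210e-04 = 7.1574e+15 /cm^3

7.1574e+15


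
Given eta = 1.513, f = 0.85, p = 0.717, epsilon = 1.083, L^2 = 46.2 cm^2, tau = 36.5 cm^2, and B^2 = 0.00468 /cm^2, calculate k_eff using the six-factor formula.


k_inf = eta*f*p*eps = 1.513*0.85*0.717*1.083 = 0.9986320
P_TNL = 1/(1 + L^2*B^2) = 1/(1 + 46.2*0.00468) = 0.8222224
P_FNL = exp(-B^2*tau) = exp(-0.00468*36.5) = 0.8429733
k_eff = k_inf * P_TNL * P_FNL = 0.9986320 * 0.8222224 * 0.8429733
k_eff = 0.69216

0.69216


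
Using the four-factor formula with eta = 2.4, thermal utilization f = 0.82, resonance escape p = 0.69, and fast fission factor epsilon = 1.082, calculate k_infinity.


k_inf = eta * f * p * epsilon
k_inf = 2.4 * 0.82 * 0.69 * 1.082
k_inf = 1.4693

1.4693


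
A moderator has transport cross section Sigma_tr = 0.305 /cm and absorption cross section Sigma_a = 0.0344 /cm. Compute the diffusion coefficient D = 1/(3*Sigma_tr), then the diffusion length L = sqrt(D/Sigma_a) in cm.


D = 1 / (3 * Sigma_tr) = 1 / (3 * 0.305) = 1.092896 cm
L = sqrt(D / Sigma_a)
L = sqrt(1.092896 / 0.0344)
L = 5.6365 cm

5.6365


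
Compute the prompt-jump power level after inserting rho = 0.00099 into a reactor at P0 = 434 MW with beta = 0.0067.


P1/P0 = beta / (beta - rho)
P1/P0 = 0.0067 / (0.0067 - 0.00099) = 1.173380
P1 = 434 * 1.173380 = 509.25 MW

509.25


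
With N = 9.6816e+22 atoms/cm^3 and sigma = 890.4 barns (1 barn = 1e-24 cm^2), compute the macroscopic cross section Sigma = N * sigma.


Sigma = N * sigma_barns * 1e-24
Sigma = 9.6816e+22 * 890.4 * 1e-24
Sigma = 86.205 /cm

86.205


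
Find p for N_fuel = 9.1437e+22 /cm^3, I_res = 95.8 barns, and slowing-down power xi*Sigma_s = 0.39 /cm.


p = exp(-N * I * 1e-24 / (xi*Sigma_s))
p = exp(-9.1437e+22 * 95.8 * 1e-24 / 0.39)
p = 1.7598e-10

1.7598e-10


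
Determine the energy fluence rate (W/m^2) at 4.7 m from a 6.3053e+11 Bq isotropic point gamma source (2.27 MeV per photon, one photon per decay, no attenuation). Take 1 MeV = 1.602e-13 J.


psi = A * E * 1.602e-13 / (4*pi*r^2)
psi = 6.3053e+11 * 2.27 * 1.602e-13 / (4*pi*4.7^2)
psi = 8.2602e-04 W/m^2

8.2602e-04


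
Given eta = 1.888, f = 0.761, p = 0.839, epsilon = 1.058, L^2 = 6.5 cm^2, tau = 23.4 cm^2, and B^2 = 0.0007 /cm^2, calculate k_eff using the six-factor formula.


k_inf = eta*f*p*eps = 1.888*0.761*0.839*1.058 = 1.275364
P_TNL = 1/(1 + L^2*B^2) = 1/(1 + 6.5*0.0007) = 0.9954706
P_FNL = exp(-B^2*tau) = exp(-0.0007*23.4) = 0.9837534
k_eff = k_inf * P_TNL * P_FNL = 1.275364 * 0.9954706 * 0.9837534
k_eff = 1.2490

1.2490


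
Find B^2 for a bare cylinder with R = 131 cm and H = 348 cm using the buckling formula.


B^2 = (2.405/R)^2 + (pi/H)^2
B^2 = (2.405/131)^2 + (pi/348)^2
B^2 = 4.1854e-04 /cm^2

4.1854e-04


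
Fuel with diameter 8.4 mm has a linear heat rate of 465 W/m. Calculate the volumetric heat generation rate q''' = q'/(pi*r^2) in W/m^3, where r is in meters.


r = D / 2 / 1000 = 8.4 / 2 / 1000 = 0.0042 m
q''' = q' / (pi * r^2)
q''' = 465 / (pi * 0.0042^2)
q''' = 8.3908e+06 W/m^3

8.3908e+06


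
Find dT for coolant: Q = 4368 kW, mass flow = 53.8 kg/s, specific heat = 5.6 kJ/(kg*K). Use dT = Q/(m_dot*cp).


dT = Q / (m_dot * cp)
dT = 4368 / (53.8 * 5.6)
dT = 14.498 C

14.498


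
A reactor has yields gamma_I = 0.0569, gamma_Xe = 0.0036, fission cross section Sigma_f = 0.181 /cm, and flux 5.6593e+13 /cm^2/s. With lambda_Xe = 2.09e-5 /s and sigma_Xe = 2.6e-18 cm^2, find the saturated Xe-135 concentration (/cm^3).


Xe_eq = (gamma_I + gamma_Xe) * Sigma_f * phi / (lambda_Xe + sigma_Xe * phi)
Numerator = (0.0569 + 0.0036) * 0.181 * 5.6593e+13 = 6.197216e+11
Denominator = 2.09e-5 + 2.6e-18 * 5.6593e+13 = 1.680418e-04
Xe_eq = 6.197216e+11 / 1.680418e-04 = 3.6879e+15 /cm^3

3.6879e+15


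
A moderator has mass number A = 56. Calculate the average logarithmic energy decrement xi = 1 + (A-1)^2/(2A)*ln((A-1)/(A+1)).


xi = 1 + (A-1)^2/(2A) * ln((A-1)/(A+1))
xi = 1 + (56-1)^2/(2*56) * ln((56-1)/(56 +1))
xi = 0.035293

0.035293


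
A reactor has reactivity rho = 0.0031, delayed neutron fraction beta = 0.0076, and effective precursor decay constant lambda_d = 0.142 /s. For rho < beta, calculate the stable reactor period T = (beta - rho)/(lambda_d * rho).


T = (beta - rho) / (lambda_d * rho)
T = (0.0076 - 0.0031) / (0.142 * 0.0031)
T = 10.223 s

10.223


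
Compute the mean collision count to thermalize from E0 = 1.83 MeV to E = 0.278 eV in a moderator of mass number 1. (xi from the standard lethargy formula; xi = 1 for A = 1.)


xi = 1 + (A-1)^2/(2A)*ln((A-1)/(A+1)) = 1 (for A = 1)
n = ln(E0/E) / xi
n = ln(1.83e6 / 0.278) / 1
n = ln(6.582734e+06) / 1 = 15.700

15.700


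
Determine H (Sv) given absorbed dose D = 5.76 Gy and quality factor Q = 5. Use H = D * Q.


H = D * Q
H = 5.76 * 5
H = 28.800 Sv

28.800


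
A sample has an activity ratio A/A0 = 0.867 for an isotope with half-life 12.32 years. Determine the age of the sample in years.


lambda = ln(2) / t_half = ln(2) / 12.32 = 0.05626195 /yr
t = -ln(A/A0) / lambda
t = -ln(0.867) / 0.05626195
t = 2.5366 yr

2.5366


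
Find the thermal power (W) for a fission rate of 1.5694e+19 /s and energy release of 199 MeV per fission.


P = fission_rate * E_MeV * 1.602e-13
P = 1.5694e+19 * 199 * 1.602e-13
P = 5.0032e+08 W

5.0032e+08


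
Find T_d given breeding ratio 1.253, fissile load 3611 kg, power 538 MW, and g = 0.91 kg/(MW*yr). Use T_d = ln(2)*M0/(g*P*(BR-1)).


Breeding gain G = BR - 1 = 1.253 - 1 = 0.253
Fissile production rate = g * P * G = 0.91 * 538 * 0.253 = 123.86374 kg/yr
T_d = ln(2) * M0 / (g * P * G)
T_d = ln(2) * 3611 / 123.86374 = 20.207 yr

20.207


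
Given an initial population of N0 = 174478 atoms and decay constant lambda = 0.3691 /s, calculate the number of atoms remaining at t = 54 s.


N = N0 * exp(-lambda * t)
N = 174478 * exp(-0.3691 * 54)
N = 3.8516e-04

3.8516e-04


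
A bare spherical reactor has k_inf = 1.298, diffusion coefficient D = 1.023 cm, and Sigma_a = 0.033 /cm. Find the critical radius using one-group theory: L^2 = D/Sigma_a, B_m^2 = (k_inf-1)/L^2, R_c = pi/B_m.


L^2 = D / Sigma_a = 1.023 / 0.033 = 31.00000 cm^2
B_m^2 = (k_inf - 1) / L^2 = (1.298 - 1) / 31.00000 = 0.009612903 /cm^2
For a bare sphere: B_g = pi/R, so R_c = pi / sqrt(B_m^2)
R_c = pi / sqrt(0.009612903) = 32.042 cm

32.042


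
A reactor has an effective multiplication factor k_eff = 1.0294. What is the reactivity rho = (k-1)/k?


rho = (k_eff - 1) / k_eff
rho = (1.0294 - 1) / 1.0294
rho = 0.028560

0.028560


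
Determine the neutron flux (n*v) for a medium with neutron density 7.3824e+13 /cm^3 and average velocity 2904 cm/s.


phi = n * v
phi = 7.3824e+13 * 2904
phi = 2.1438e+17 /cm^2/s

2.1438e+17


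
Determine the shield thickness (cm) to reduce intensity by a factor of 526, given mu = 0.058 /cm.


x = ln(factor) / mu
x = ln(526) / 0.058
x = 108.02 cm

108.02


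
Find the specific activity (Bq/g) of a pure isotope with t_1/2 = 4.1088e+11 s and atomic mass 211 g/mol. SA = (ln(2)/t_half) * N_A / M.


lambda = ln(2) / t_half = ln(2) / 4.1088e+11 = 1.686982e-12 /s
SA = lambda * N_A / M
SA = 1.686982e-12 * 6.022e23 / 211
SA = 4.8147e+09 Bq/g

4.8147e+09


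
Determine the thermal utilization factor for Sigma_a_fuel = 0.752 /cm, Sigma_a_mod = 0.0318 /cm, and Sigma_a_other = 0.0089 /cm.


f = Sigma_a_fuel / (Sigma_a_fuel + Sigma_a_mod + Sigma_a_other)
f = 0.752 / (0.752 + 0.0318 + 0.0089)
f = 0.94866

0.94866


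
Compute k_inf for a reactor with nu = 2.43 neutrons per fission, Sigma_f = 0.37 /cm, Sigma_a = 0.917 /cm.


k_inf = nu * Sigma_f / Sigma_a
k_inf = 2.43 * 0.37 / 0.917
k_inf = 0.98048

0.98048


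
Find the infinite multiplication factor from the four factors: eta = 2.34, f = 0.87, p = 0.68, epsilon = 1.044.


k_inf = eta * f * p * epsilon
k_inf = 2.34 * 0.87 * 0.68 * 1.044
k_inf = 1.4453

1.4453


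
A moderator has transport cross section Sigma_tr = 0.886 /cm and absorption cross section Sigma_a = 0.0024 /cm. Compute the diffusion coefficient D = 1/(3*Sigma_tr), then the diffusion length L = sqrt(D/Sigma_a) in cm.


D = 1 / (3 * Sigma_tr) = 1 / (3 * 0.886) = 0.3762227 cm
L = sqrt(D / Sigma_a)
L = sqrt(0.3762227 / 0.0024)
L = 12.520 cm

12.520


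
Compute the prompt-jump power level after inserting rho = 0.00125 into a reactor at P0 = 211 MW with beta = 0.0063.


P1/P0 = beta / (beta - rho)
P1/P0 = 0.0063 / (0.0063 - 0.00125) = 1.247525
P1 = 211 * 1.247525 = 263.23 MW

263.23


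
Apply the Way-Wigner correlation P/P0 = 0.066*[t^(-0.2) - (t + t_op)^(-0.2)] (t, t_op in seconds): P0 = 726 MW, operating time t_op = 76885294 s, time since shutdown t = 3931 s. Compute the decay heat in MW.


P/P0 = 0.066 * [t^(-0.2) - (t + t_op)^(-0.2)]
P/P0 = 0.066 * [3931^(-0.2) - (3931 + 76885294)^(-0.2)]
P/P0 = 0.066 * [0.1910290 - 0.02647445] = 0.01086060
P = 726 * 0.01086060 = 7.8848 MW

7.8848
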